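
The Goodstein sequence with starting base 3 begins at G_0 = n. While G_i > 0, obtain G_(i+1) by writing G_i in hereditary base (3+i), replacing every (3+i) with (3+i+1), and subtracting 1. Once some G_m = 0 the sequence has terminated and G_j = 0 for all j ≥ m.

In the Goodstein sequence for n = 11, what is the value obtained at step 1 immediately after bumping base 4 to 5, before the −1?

i=0: 11 = 3^2 + 2 (b=3); 3→4: 4^2 + 2 = 18; 18−1 = 17
i=1: 17 = 4^2 + 1 (b=4); 4→5: 5^2 + 1 = 26; 26−1 = 25

26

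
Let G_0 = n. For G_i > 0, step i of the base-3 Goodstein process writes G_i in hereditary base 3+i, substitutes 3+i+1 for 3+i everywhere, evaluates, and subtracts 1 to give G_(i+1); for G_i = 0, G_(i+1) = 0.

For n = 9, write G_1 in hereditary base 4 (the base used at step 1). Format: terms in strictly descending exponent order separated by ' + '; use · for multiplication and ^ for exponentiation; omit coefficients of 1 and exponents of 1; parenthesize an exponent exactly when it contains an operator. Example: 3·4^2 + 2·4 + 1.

i=0: 9 = 3^2 (b=3); 3→4: 4^2 = 16; 16−1 = 15
i=1: 15 = 3·4 + 3 (b=4); 4→5: 3·5 + 3 = 18; 18−1 = 17

3·4 + 3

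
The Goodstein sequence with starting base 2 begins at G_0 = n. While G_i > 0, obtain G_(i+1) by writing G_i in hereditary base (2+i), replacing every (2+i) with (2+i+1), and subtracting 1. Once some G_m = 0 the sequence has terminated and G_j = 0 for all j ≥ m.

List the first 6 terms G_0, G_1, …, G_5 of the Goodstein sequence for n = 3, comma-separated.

3, 3, 3, 2, 1, 0

i=0: 3 = 2 + 1 (b=2); 2→3: 3 + 1 = 4; 4−1 = 3
i=1: 3 = 3 (b=3); 3→4: 4 = 4; 4−1 = 3
i=2: 3 = 3 (b=4); 4→5: 3 = 3; 3−1 = 2
i=3: 2 = 2 (b=5); 5→6: 2 = 2; 2−1 = 1
i=4: 1 = 1 (b=6); 6→7: 1 = 1; 1−1 = 0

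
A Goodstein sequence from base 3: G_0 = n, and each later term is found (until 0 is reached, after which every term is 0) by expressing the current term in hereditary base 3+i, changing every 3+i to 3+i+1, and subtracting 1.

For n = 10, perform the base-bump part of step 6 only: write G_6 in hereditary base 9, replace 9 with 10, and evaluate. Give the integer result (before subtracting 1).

40

(0) 10|_3 = 3^2 + 1 ↦ 4^2 + 1|_4 = 17 ⇒ 16
(1) 16|_4 = 4^2 ↦ 5^2|_5 = 25 ⇒ 24
(2) 24|_5 = 4·5 + 4 ↦ 4·6 + 4|_6 = 28 ⇒ 27
(3) 27|_6 = 4·6 + 3 ↦ 4·7 + 3|_7 = 31 ⇒ 30
(4) 30|_7 = 4·7 + 2 ↦ 4·8 + 2|_8 = 34 ⇒ 33
(5) 33|_8 = 4·8 + 1 ↦ 4·9 + 1|_9 = 37 ⇒ 36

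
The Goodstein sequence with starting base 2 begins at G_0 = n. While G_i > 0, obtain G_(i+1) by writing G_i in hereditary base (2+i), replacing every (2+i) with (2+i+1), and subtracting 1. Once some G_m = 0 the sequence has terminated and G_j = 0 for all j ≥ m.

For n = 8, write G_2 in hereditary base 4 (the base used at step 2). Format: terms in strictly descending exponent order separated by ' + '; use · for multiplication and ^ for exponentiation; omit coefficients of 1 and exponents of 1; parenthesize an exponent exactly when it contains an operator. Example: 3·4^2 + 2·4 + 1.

base 2: 8 = 2^(2 + 1); at 3: 3^(3 + 1) = 81; next = 80
base 3: 80 = 2·3^3 + 2·3^2 + 2·3 + 2; at 4: 2·4^4 + 2·4^2 + 2·4 + 2 = 554; next = 553
base 4: 553 = 2·4^4 + 2·4^2 + 2·4 + 1; at 5: 2·5^5 + 2·5^2 + 2·5 + 1 = 6311; next = 6310

2·4^4 + 2·4^2 + 2·4 + 1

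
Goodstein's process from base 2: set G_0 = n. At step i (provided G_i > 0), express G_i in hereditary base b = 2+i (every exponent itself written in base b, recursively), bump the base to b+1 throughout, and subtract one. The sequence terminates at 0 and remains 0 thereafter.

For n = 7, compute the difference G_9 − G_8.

step 0: 7 = 2^2 + 2 + 1; sub 3 for 2: 3^3 + 3 + 1; = 31; G_1 = 31−1 = 30
step 1: 30 = 3^3 + 3; sub 4 for 3: 4^4 + 4; = 260; G_2 = 260−1 = 259
step 2: 259 = 4^4 + 3; sub 5 for 4: 5^5 + 3; = 3128; G_3 = 3128−1 = 3127
step 3: 3127 = 5^5 + 2; sub 6 for 5: 6^6 + 2; = 46658; G_4 = 46658−1 = 46657
step 4: 46657 = 6^6 + 1; sub 7 for 6: 7^7 + 1; = 823544; G_5 = 823544−1 = 823543
step 5: 823543 = 7^7; sub 8 for 7: 8^8; = 16777216; G_6 = 16777216−1 = 16777215
step 6: 16777215 = 7·8^7 + 7·8^6 + 7·8^5 + 7·8^4 + 7·8^3 + 7·8^2 + 7·8 + 7; sub 9 for 8: 7·9^7 + 7·9^6 + 7·9^5 + 7·9^4 + 7·9^3 + 7·9^2 + 7·9 + 7; = 37665880; G_7 = 37665880−1 = 37665879
step 7: 37665879 = 7·9^7 + 7·9^6 + 7·9^5 + 7·9^4 + 7·9^3 + 7·9^2 + 7·9 + 6; sub 10 for 9: 7·10^7 + 7·10^6 + 7·10^5 + 7·10^4 + 7·10^3 + 7·10^2 + 7·10 + 6; = 77777776; G_8 = 77777776−1 = 77777775
step 8: 77777775 = 7·10^7 + 7·10^6 + 7·10^5 + 7·10^4 + 7·10^3 + 7·10^2 + 7·10 + 5; sub 11 for 10: 7·11^7 + 7·11^6 + 7·11^5 + 7·11^4 + 7·11^3 + 7·11^2 + 7·11 + 5; = 150051214; G_9 = 150051214−1 = 150051213

72273438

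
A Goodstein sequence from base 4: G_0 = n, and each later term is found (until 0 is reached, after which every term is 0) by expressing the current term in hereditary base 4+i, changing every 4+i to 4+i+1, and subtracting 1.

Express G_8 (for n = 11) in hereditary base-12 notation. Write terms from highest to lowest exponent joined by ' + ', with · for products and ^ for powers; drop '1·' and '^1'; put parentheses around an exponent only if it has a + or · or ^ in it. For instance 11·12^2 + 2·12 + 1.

[0] 11 ≡ 2·4 + 3 (base 4). Lift 5: 13. −1: 12.
[1] 12 ≡ 2·5 + 2 (base 5). Lift 6: 14. −1: 13.
[2] 13 ≡ 2·6 + 1 (base 6). Lift 7: 15. −1: 14.
[3] 14 ≡ 2·7 (base 7). Lift 8: 16. −1: 15.
[4] 15 ≡ 8 + 7 (base 8). Lift 9: 16. −1: 15.
[5] 15 ≡ 9 + 6 (base 9). Lift 10: 16. −1: 15.
[6] 15 ≡ 10 + 5 (base 10). Lift 11: 16. −1: 15.
[7] 15 ≡ 11 + 4 (base 11). Lift 12: 16. −1: 15.
[8] 15 ≡ 12 + 3 (base 12). Lift 13: 16. −1: 15.

12 + 3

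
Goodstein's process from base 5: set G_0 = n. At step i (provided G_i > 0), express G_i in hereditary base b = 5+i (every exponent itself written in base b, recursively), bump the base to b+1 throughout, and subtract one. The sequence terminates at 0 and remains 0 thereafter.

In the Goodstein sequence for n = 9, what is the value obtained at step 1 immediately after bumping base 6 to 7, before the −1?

9 —HB5→ 5 + 4 —bump→ 6 + 4 = 10 —(−1)→ 9
9 —HB6→ 6 + 3 —bump→ 7 + 3 = 10 —(−1)→ 9

10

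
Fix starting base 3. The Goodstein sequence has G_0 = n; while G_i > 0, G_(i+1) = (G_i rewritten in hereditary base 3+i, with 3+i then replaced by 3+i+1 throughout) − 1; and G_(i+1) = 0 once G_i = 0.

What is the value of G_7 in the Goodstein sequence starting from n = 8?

11

8 —HB3→ 2·3 + 2 —bump→ 2·4 + 2 = 10 —(−1)→ 9
9 —HB4→ 2·4 + 1 —bump→ 2·5 + 1 = 11 —(−1)→ 10
10 —HB5→ 2·5 —bump→ 2·6 = 12 —(−1)→ 11
11 —HB6→ 6 + 5 —bump→ 7 + 5 = 12 —(−1)→ 11
11 —HB7→ 7 + 4 —bump→ 8 + 4 = 12 —(−1)→ 11
11 —HB8→ 8 + 3 —bump→ 9 + 3 = 12 —(−1)→ 11
11 —HB9→ 9 + 2 —bump→ 10 + 2 = 12 —(−1)→ 11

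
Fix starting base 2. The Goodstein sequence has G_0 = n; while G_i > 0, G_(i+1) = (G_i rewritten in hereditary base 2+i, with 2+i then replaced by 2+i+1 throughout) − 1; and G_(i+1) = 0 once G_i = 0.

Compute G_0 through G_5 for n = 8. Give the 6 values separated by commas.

8, 80, 553, 6310, 93395, 1647195

step 0: 8 = 2^(2 + 1); sub 3 for 2: 3^(3 + 1); = 81; G_1 = 81−1 = 80
step 1: 80 = 2·3^3 + 2·3^2 + 2·3 + 2; sub 4 for 3: 2·4^4 + 2·4^2 + 2·4 + 2; = 554; G_2 = 554−1 = 553
step 2: 553 = 2·4^4 + 2·4^2 + 2·4 + 1; sub 5 for 4: 2·5^5 + 2·5^2 + 2·5 + 1; = 6311; G_3 = 6311−1 = 6310
step 3: 6310 = 2·5^5 + 2·5^2 + 2·5; sub 6 for 5: 2·6^6 + 2·6^2 + 2·6; = 93396; G_4 = 93396−1 = 93395
step 4: 93395 = 2·6^6 + 2·6^2 + 6 + 5; sub 7 for 6: 2·7^7 + 2·7^2 + 7 + 5; = 1647196; G_5 = 1647196−1 = 1647195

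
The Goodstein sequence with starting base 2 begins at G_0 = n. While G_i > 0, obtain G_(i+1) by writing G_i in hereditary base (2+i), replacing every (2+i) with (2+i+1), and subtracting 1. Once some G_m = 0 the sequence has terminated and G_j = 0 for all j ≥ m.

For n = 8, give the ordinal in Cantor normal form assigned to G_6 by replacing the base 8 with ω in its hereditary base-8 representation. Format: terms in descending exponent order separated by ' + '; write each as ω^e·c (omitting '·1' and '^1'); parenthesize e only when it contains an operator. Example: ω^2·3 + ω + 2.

ω^ω·2 + ω^2·2 + ω + 3

G_0 = 8. HB_2(8) = 2^(2 + 1). Bump = 81. G_1 = 80.
G_1 = 80. HB_3(80) = 2·3^3 + 2·3^2 + 2·3 + 2. Bump = 554. G_2 = 553.
G_2 = 553. HB_4(553) = 2·4^4 + 2·4^2 + 2·4 + 1. Bump = 6311. G_3 = 6310.
G_3 = 6310. HB_5(6310) = 2·5^5 + 2·5^2 + 2·5. Bump = 93396. G_4 = 93395.
G_4 = 93395. HB_6(93395) = 2·6^6 + 2·6^2 + 6 + 5. Bump = 1647196. G_5 = 1647195.
G_5 = 1647195. HB_7(1647195) = 2·7^7 + 2·7^2 + 7 + 4. Bump = 33554572. G_6 = 33554571.
G_6 = 33554571. HB_8(33554571) = 2·8^8 + 2·8^2 + 8 + 3. Bump = 774841152. G_7 = 774841151.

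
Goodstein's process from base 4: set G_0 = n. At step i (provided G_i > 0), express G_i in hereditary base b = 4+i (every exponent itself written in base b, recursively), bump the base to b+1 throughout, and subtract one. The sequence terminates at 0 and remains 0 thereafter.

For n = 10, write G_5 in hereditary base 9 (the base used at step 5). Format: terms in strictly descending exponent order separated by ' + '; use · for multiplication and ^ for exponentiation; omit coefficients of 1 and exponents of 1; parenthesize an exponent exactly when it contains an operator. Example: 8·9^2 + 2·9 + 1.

base 4: 10 = 2·4 + 2; at 5: 2·5 + 2 = 12; next = 11
base 5: 11 = 2·5 + 1; at 6: 2·6 + 1 = 13; next = 12
base 6: 12 = 2·6; at 7: 2·7 = 14; next = 13
base 7: 13 = 7 + 6; at 8: 8 + 6 = 14; next = 13
base 8: 13 = 8 + 5; at 9: 9 + 5 = 14; next = 13
base 9: 13 = 9 + 4; at 10: 10 + 4 = 14; next = 13

9 + 4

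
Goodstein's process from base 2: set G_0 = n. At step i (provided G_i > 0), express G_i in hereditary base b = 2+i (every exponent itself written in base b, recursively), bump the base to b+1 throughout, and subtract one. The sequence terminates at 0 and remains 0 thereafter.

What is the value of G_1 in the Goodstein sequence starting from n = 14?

110

14 —HB2→ 2^(2 + 1) + 2^2 + 2 —bump→ 3^(3 + 1) + 3^3 + 3 = 111 —(−1)→ 110
110 —HB3→ 3^(3 + 1) + 3^3 + 2 —bump→ 4^(4 + 1) + 4^4 + 2 = 1282 —(−1)→ 1281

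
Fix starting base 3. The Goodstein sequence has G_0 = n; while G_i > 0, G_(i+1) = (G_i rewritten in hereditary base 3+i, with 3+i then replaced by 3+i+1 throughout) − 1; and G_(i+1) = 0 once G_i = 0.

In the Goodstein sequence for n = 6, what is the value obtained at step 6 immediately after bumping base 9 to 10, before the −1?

(0) 6|_3 = 2·3 ↦ 2·4|_4 = 8 ⇒ 7
(1) 7|_4 = 4 + 3 ↦ 5 + 3|_5 = 8 ⇒ 7
(2) 7|_5 = 5 + 2 ↦ 6 + 2|_6 = 8 ⇒ 7
(3) 7|_6 = 6 + 1 ↦ 7 + 1|_7 = 8 ⇒ 7
(4) 7|_7 = 7 ↦ 8|_8 = 8 ⇒ 7
(5) 7|_8 = 7 ↦ 7|_9 = 7 ⇒ 6
(6) 6|_9 = 6 ↦ 6|_10 = 6 ⇒ 5

6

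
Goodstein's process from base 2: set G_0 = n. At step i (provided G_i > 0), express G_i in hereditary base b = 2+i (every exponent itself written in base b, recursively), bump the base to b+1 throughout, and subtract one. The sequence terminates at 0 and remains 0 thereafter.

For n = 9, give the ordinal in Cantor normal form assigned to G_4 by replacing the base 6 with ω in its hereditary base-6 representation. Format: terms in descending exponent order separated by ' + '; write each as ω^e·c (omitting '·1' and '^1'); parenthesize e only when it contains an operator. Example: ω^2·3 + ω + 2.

ω^ω·3 + ω^3·3 + ω^2·3 + ω·3 + 1

step 0: 9 = 2^(2 + 1) + 1; sub 3 for 2: 3^(3 + 1) + 1; = 82; G_1 = 82−1 = 81
step 1: 81 = 3^(3 + 1); sub 4 for 3: 4^(4 + 1); = 1024; G_2 = 1024−1 = 1023
step 2: 1023 = 3·4^4 + 3·4^3 + 3·4^2 + 3·4 + 3; sub 5 for 4: 3·5^5 + 3·5^3 + 3·5^2 + 3·5 + 3; = 9843; G_3 = 9843−1 = 9842
step 3: 9842 = 3·5^5 + 3·5^3 + 3·5^2 + 3·5 + 2; sub 6 for 5: 3·6^6 + 3·6^3 + 3·6^2 + 3·6 + 2; = 140744; G_4 = 140744−1 = 140743
step 4: 140743 = 3·6^6 + 3·6^3 + 3·6^2 + 3·6 + 1; sub 7 for 6: 3·7^7 + 3·7^3 + 3·7^2 + 3·7 + 1; = 2471827; G_5 = 2471827−1 = 2471826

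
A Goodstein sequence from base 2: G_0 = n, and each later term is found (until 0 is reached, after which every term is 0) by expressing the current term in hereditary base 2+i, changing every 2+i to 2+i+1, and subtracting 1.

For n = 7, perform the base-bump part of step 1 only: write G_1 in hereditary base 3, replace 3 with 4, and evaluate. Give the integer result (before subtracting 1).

step 0: 7 = 2^2 + 2 + 1; sub 3 for 2: 3^3 + 3 + 1; = 31; G_1 = 31−1 = 30
step 1: 30 = 3^3 + 3; sub 4 for 3: 4^4 + 4; = 260; G_2 = 260−1 = 259

260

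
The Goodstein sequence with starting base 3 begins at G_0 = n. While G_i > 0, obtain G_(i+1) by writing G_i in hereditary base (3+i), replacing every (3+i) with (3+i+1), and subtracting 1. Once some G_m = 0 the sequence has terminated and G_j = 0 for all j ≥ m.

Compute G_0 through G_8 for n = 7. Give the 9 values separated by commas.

i=0: 7 = 2·3 + 1 (b=3); 3→4: 2·4 + 1 = 9; 9−1 = 8
i=1: 8 = 2·4 (b=4); 4→5: 2·5 = 10; 10−1 = 9
i=2: 9 = 5 + 4 (b=5); 5→6: 6 + 4 = 10; 10−1 = 9
i=3: 9 = 6 + 3 (b=6); 6→7: 7 + 3 = 10; 10−1 = 9
i=4: 9 = 7 + 2 (b=7); 7→8: 8 + 2 = 10; 10−1 = 9
i=5: 9 = 8 + 1 (b=8); 8→9: 9 + 1 = 10; 10−1 = 9
i=6: 9 = 9 (b=9); 9→10: 10 = 10; 10−1 = 9
i=7: 9 = 9 (b=10); 10→11: 9 = 9; 9−1 = 8

7, 8, 9, 9, 9, 9, 9, 9, 8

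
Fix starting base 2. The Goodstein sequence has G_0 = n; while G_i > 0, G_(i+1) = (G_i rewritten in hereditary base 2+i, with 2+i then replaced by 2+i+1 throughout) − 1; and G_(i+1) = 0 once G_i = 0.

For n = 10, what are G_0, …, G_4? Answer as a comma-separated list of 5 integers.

[0] 10 ≡ 2^(2 + 1) + 2 (base 2). Lift 3: 84. −1: 83.
[1] 83 ≡ 3^(3 + 1) + 2 (base 3). Lift 4: 1026. −1: 1025.
[2] 1025 ≡ 4^(4 + 1) + 1 (base 4). Lift 5: 15626. −1: 15625.
[3] 15625 ≡ 5^(5 + 1) (base 5). Lift 6: 279936. −1: 279935.

10, 83, 1025, 15625, 279935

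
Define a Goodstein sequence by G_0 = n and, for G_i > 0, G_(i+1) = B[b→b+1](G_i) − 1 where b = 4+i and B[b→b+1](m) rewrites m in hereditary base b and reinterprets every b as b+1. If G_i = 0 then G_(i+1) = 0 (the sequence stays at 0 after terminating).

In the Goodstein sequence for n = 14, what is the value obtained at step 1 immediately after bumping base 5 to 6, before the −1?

19

i=0: 14 = 3·4 + 2 (b=4); 4→5: 3·5 + 2 = 17; 17−1 = 16
i=1: 16 = 3·5 + 1 (b=5); 5→6: 3·6 + 1 = 19; 19−1 = 18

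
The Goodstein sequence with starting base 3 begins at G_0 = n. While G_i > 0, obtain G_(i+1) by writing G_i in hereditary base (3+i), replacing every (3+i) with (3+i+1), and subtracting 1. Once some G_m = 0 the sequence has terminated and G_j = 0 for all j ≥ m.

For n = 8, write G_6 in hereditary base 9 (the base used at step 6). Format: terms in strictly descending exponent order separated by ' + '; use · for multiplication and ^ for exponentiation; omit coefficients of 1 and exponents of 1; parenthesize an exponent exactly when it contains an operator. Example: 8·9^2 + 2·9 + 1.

9 + 2

i=0: 8 = 2·3 + 2 (b=3); 3→4: 2·4 + 2 = 10; 10−1 = 9
i=1: 9 = 2·4 + 1 (b=4); 4→5: 2·5 + 1 = 11; 11−1 = 10
i=2: 10 = 2·5 (b=5); 5→6: 2·6 = 12; 12−1 = 11
i=3: 11 = 6 + 5 (b=6); 6→7: 7 + 5 = 12; 12−1 = 11
i=4: 11 = 7 + 4 (b=7); 7→8: 8 + 4 = 12; 12−1 = 11
i=5: 11 = 8 + 3 (b=8); 8→9: 9 + 3 = 12; 12−1 = 11
i=6: 11 = 9 + 2 (b=9); 9→10: 10 + 2 = 12; 12−1 = 11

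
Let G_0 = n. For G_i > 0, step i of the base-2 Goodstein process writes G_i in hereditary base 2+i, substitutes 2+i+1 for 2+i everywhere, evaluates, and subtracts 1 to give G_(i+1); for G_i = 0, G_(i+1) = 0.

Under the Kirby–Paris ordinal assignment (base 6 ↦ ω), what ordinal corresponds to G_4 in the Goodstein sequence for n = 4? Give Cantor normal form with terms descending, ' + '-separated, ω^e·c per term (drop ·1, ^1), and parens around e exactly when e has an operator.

ω^2·2 + ω + 5

4 —HB2→ 2^2 —bump→ 3^3 = 27 —(−1)→ 26
26 —HB3→ 2·3^2 + 2·3 + 2 —bump→ 2·4^2 + 2·4 + 2 = 42 —(−1)→ 41
41 —HB4→ 2·4^2 + 2·4 + 1 —bump→ 2·5^2 + 2·5 + 1 = 61 —(−1)→ 60
60 —HB5→ 2·5^2 + 2·5 —bump→ 2·6^2 + 2·6 = 84 —(−1)→ 83
83 —HB6→ 2·6^2 + 6 + 5 —bump→ 2·7^2 + 7 + 5 = 110 —(−1)→ 109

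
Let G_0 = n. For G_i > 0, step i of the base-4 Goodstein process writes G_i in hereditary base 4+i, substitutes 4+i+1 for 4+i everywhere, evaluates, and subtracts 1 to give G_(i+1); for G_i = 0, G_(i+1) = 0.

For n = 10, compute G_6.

13

10 —HB4→ 2·4 + 2 —bump→ 2·5 + 2 = 12 —(−1)→ 11
11 —HB5→ 2·5 + 1 —bump→ 2·6 + 1 = 13 —(−1)→ 12
12 —HB6→ 2·6 —bump→ 2·7 = 14 —(−1)→ 13
13 —HB7→ 7 + 6 —bump→ 8 + 6 = 14 —(−1)→ 13
13 —HB8→ 8 + 5 —bump→ 9 + 5 = 14 —(−1)→ 13
13 —HB9→ 9 + 4 —bump→ 10 + 4 = 14 —(−1)→ 13
13 —HB10→ 10 + 3 —bump→ 11 + 3 = 14 —(−1)→ 13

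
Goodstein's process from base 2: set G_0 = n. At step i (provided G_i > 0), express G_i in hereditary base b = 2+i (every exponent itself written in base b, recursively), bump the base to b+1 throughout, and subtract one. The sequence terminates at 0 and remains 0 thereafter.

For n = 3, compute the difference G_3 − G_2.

-1

[0] 3 ≡ 2 + 1 (base 2). Lift 3: 4. −1: 3.
[1] 3 ≡ 3 (base 3). Lift 4: 4. −1: 3.
[2] 3 ≡ 3 (base 4). Lift 5: 3. −1: 2.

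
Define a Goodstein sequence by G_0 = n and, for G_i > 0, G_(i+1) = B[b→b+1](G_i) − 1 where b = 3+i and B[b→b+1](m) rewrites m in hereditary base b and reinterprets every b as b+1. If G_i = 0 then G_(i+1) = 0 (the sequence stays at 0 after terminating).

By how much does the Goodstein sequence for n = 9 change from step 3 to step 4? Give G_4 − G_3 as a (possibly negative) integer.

2

step 0: 9 = 3^2; sub 4 for 3: 4^2; = 16; G_1 = 16−1 = 15
step 1: 15 = 3·4 + 3; sub 5 for 4: 3·5 + 3; = 18; G_2 = 18−1 = 17
step 2: 17 = 3·5 + 2; sub 6 for 5: 3·6 + 2; = 20; G_3 = 20−1 = 19
step 3: 19 = 3·6 + 1; sub 7 for 6: 3·7 + 1; = 22; G_4 = 22−1 = 21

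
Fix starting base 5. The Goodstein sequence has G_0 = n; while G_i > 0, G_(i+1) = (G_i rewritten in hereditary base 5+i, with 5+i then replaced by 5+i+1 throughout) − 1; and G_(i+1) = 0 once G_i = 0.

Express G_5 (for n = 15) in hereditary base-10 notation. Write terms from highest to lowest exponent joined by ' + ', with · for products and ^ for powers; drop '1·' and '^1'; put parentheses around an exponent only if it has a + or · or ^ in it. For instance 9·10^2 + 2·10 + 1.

2·10 + 1

G_0 = 15. HB_5(15) = 3·5. Bump = 18. G_1 = 17.
G_1 = 17. HB_6(17) = 2·6 + 5. Bump = 19. G_2 = 18.
G_2 = 18. HB_7(18) = 2·7 + 4. Bump = 20. G_3 = 19.
G_3 = 19. HB_8(19) = 2·8 + 3. Bump = 21. G_4 = 20.
G_4 = 20. HB_9(20) = 2·9 + 2. Bump = 22. G_5 = 21.
G_5 = 21. HB_10(21) = 2·10 + 1. Bump = 23. G_6 = 22.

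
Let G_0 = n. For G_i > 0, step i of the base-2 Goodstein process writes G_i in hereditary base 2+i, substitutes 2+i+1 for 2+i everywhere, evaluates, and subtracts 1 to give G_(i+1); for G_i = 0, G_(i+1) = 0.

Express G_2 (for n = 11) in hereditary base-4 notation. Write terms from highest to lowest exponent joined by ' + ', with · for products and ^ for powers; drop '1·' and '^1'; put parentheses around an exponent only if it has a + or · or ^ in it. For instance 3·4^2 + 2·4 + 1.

G_0=11  [base 2] 2^(2 + 1) + 2 + 1  →[2↦3]→  3^(3 + 1) + 3 + 1 = 85  −1 ⇒ G_1=84
G_1=84  [base 3] 3^(3 + 1) + 3  →[3↦4]→  4^(4 + 1) + 4 = 1028  −1 ⇒ G_2=1027
G_2=1027  [base 4] 4^(4 + 1) + 3  →[4↦5]→  5^(5 + 1) + 3 = 15628  −1 ⇒ G_3=15627

4^(4 + 1) + 3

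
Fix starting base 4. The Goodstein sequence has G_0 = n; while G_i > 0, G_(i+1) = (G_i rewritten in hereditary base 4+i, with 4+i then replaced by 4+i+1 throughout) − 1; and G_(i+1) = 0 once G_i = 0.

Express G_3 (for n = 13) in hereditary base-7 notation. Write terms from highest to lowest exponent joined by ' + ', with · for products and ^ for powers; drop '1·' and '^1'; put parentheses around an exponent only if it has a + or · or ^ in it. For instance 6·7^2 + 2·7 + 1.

base 4: 13 = 3·4 + 1; at 5: 3·5 + 1 = 16; next = 15
base 5: 15 = 3·5; at 6: 3·6 = 18; next = 17
base 6: 17 = 2·6 + 5; at 7: 2·7 + 5 = 19; next = 18
base 7: 18 = 2·7 + 4; at 8: 2·8 + 4 = 20; next = 19

2·7 + 4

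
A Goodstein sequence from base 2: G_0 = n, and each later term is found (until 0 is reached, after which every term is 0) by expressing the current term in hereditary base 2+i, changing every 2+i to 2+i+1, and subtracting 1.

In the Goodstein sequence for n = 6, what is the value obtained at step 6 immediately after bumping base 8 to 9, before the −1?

G_0=6  [base 2] 2^2 + 2  →[2↦3]→  3^3 + 3 = 30  −1 ⇒ G_1=29
G_1=29  [base 3] 3^3 + 2  →[3↦4]→  4^4 + 2 = 258  −1 ⇒ G_2=257
G_2=257  [base 4] 4^4 + 1  →[4↦5]→  5^5 + 1 = 3126  −1 ⇒ G_3=3125
G_3=3125  [base 5] 5^5  →[5↦6]→  6^6 = 46656  −1 ⇒ G_4=46655
G_4=46655  [base 6] 5·6^5 + 5·6^4 + 5·6^3 + 5·6^2 + 5·6 + 5  →[6↦7]→  5·7^5 + 5·7^4 + 5·7^3 + 5·7^2 + 5·7 + 5 = 98040  −1 ⇒ G_5=98039
G_5=98039  [base 7] 5·7^5 + 5·7^4 + 5·7^3 + 5·7^2 + 5·7 + 4  →[7↦8]→  5·8^5 + 5·8^4 + 5·8^3 + 5·8^2 + 5·8 + 4 = 187244  −1 ⇒ G_6=187243
G_6=187243  [base 8] 5·8^5 + 5·8^4 + 5·8^3 + 5·8^2 + 5·8 + 3  →[8↦9]→  5·9^5 + 5·9^4 + 5·9^3 + 5·9^2 + 5·9 + 3 = 332148  −1 ⇒ G_7=332147

332148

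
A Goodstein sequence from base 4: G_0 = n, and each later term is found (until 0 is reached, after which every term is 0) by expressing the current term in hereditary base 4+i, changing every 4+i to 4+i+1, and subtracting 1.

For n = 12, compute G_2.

i=0: 12 = 3·4 (b=4); 4→5: 3·5 = 15; 15−1 = 14
i=1: 14 = 2·5 + 4 (b=5); 5→6: 2·6 + 4 = 16; 16−1 = 15

15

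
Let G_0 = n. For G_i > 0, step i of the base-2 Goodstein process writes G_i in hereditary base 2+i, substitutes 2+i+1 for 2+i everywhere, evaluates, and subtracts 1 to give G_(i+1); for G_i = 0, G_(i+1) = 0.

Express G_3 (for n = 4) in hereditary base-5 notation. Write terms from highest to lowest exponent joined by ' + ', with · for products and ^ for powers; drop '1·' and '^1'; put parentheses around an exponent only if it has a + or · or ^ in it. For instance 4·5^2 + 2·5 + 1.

2·5^2 + 2·5

4 —HB2→ 2^2 —bump→ 3^3 = 27 —(−1)→ 26
26 —HB3→ 2·3^2 + 2·3 + 2 —bump→ 2·4^2 + 2·4 + 2 = 42 —(−1)→ 41
41 —HB4→ 2·4^2 + 2·4 + 1 —bump→ 2·5^2 + 2·5 + 1 = 61 —(−1)→ 60
60 —HB5→ 2·5^2 + 2·5 —bump→ 2·6^2 + 2·6 = 84 —(−1)→ 83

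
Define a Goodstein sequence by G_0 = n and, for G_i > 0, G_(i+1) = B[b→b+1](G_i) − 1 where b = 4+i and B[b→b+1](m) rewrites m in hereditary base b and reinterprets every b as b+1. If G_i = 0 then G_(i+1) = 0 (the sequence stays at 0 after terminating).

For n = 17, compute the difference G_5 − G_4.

4

base 4: 17 = 4^2 + 1; at 5: 5^2 + 1 = 26; next = 25
base 5: 25 = 5^2; at 6: 6^2 = 36; next = 35
base 6: 35 = 5·6 + 5; at 7: 5·7 + 5 = 40; next = 39
base 7: 39 = 5·7 + 4; at 8: 5·8 + 4 = 44; next = 43
base 8: 43 = 5·8 + 3; at 9: 5·9 + 3 = 48; next = 47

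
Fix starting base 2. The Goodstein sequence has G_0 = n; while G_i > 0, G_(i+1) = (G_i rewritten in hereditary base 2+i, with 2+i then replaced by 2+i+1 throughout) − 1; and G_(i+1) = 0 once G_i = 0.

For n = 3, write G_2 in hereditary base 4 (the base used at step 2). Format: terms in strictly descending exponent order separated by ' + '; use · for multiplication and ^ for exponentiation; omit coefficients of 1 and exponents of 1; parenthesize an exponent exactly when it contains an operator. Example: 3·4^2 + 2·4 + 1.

[0] 3 ≡ 2 + 1 (base 2). Lift 3: 4. −1: 3.
[1] 3 ≡ 3 (base 3). Lift 4: 4. −1: 3.
[2] 3 ≡ 3 (base 4). Lift 5: 3. −1: 2.

3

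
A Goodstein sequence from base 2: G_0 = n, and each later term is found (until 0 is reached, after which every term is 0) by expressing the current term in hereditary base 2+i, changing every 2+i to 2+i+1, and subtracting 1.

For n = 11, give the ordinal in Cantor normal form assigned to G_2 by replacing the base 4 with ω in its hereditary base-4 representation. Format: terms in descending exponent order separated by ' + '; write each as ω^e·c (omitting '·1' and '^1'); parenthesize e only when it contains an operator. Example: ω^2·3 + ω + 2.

step 0: 11 = 2^(2 + 1) + 2 + 1; sub 3 for 2: 3^(3 + 1) + 3 + 1; = 85; G_1 = 85−1 = 84
step 1: 84 = 3^(3 + 1) + 3; sub 4 for 3: 4^(4 + 1) + 4; = 1028; G_2 = 1028−1 = 1027

ω^(ω + 1) + 3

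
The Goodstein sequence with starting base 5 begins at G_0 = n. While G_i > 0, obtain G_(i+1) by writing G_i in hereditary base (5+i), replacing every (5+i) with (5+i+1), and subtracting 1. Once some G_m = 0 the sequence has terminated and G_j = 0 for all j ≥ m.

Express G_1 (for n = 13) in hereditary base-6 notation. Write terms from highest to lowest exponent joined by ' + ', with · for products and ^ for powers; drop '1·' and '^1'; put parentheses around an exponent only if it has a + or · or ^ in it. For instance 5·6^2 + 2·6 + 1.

2·6 + 2

G_0 = 13. HB_5(13) = 2·5 + 3. Bump = 15. G_1 = 14.
G_1 = 14. HB_6(14) = 2·6 + 2. Bump = 16. G_2 = 15.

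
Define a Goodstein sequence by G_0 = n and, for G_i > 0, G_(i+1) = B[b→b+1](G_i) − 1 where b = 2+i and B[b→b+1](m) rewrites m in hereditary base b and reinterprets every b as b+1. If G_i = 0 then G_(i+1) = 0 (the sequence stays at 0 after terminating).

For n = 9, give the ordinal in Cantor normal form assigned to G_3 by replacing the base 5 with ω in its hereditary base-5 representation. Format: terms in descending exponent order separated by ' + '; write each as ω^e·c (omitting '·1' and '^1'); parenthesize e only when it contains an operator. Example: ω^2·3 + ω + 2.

9 —HB2→ 2^(2 + 1) + 1 —bump→ 3^(3 + 1) + 1 = 82 —(−1)→ 81
81 —HB3→ 3^(3 + 1) —bump→ 4^(4 + 1) = 1024 —(−1)→ 1023
1023 —HB4→ 3·4^4 + 3·4^3 + 3·4^2 + 3·4 + 3 —bump→ 3·5^5 + 3·5^3 + 3·5^2 + 3·5 + 3 = 9843 —(−1)→ 9842

ω^ω·3 + ω^3·3 + ω^2·3 + ω·3 + 2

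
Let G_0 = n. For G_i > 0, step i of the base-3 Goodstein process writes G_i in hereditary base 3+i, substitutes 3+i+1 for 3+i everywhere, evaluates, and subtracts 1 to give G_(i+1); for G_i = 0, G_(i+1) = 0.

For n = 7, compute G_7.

base 3: 7 = 2·3 + 1; at 4: 2·4 + 1 = 9; next = 8
base 4: 8 = 2·4; at 5: 2·5 = 10; next = 9
base 5: 9 = 5 + 4; at 6: 6 + 4 = 10; next = 9
base 6: 9 = 6 + 3; at 7: 7 + 3 = 10; next = 9
base 7: 9 = 7 + 2; at 8: 8 + 2 = 10; next = 9
base 8: 9 = 8 + 1; at 9: 9 + 1 = 10; next = 9
base 9: 9 = 9; at 10: 10 = 10; next = 9

9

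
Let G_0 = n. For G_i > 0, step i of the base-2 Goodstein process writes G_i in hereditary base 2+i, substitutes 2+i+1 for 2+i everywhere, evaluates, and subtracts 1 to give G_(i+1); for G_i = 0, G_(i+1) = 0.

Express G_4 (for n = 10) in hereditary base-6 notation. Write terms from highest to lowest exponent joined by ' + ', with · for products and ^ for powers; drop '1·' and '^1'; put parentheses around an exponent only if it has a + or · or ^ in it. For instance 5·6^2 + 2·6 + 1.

5·6^6 + 5·6^5 + 5·6^4 + 5·6^3 + 5·6^2 + 5·6 + 5

[0] 10 ≡ 2^(2 + 1) + 2 (base 2). Lift 3: 84. −1: 83.
[1] 83 ≡ 3^(3 + 1) + 2 (base 3). Lift 4: 1026. −1: 1025.
[2] 1025 ≡ 4^(4 + 1) + 1 (base 4). Lift 5: 15626. −1: 15625.
[3] 15625 ≡ 5^(5 + 1) (base 5). Lift 6: 279936. −1: 279935.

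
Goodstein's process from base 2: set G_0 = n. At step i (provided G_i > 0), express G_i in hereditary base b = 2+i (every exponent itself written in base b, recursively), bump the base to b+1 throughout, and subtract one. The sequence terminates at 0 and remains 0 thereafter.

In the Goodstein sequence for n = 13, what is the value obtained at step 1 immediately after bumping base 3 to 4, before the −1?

1280

base 2: 13 = 2^(2 + 1) + 2^2 + 1; at 3: 3^(3 + 1) + 3^3 + 1 = 109; next = 108
base 3: 108 = 3^(3 + 1) + 3^3; at 4: 4^(4 + 1) + 4^4 = 1280; next = 1279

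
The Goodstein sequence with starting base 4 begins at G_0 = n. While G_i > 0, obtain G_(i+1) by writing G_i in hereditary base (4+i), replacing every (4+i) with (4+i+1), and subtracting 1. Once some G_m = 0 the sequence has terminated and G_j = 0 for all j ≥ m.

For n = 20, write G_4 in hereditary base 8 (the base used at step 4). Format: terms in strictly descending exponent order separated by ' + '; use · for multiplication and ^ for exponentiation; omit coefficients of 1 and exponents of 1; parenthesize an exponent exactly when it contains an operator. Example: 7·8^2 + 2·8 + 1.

8^2 + 1

G_0=20  [base 4] 4^2 + 4  →[4↦5]→  5^2 + 5 = 30  −1 ⇒ G_1=29
G_1=29  [base 5] 5^2 + 4  →[5↦6]→  6^2 + 4 = 40  −1 ⇒ G_2=39
G_2=39  [base 6] 6^2 + 3  →[6↦7]→  7^2 + 3 = 52  −1 ⇒ G_3=51
G_3=51  [base 7] 7^2 + 2  →[7↦8]→  8^2 + 2 = 66  −1 ⇒ G_4=65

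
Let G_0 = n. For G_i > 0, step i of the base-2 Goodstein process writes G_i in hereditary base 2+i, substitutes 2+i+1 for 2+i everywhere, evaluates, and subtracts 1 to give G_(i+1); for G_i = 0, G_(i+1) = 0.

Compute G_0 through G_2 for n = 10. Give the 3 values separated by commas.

G_0 = 10. HB_2(10) = 2^(2 + 1) + 2. Bump = 84. G_1 = 83.
G_1 = 83. HB_3(83) = 3^(3 + 1) + 2. Bump = 1026. G_2 = 1025.

10, 83, 1025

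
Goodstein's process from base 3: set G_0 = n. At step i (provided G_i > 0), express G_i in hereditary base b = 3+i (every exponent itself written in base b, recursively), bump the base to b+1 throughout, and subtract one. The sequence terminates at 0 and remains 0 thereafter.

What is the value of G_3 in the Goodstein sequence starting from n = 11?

i=0: 11 = 3^2 + 2 (b=3); 3→4: 4^2 + 2 = 18; 18−1 = 17
i=1: 17 = 4^2 + 1 (b=4); 4→5: 5^2 + 1 = 26; 26−1 = 25
i=2: 25 = 5^2 (b=5); 5→6: 6^2 = 36; 36−1 = 35
i=3: 35 = 5·6 + 5 (b=6); 6→7: 5·7 + 5 = 40; 40−1 = 39

35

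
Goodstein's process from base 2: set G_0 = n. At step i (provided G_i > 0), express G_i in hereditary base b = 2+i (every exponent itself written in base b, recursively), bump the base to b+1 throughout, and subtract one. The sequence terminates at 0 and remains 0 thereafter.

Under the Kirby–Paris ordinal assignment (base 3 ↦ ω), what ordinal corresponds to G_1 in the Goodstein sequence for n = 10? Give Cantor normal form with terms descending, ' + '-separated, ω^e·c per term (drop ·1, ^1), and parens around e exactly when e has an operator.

ω^(ω + 1) + 2

10 —HB2→ 2^(2 + 1) + 2 —bump→ 3^(3 + 1) + 3 = 84 —(−1)→ 83
83 —HB3→ 3^(3 + 1) + 2 —bump→ 4^(4 + 1) + 2 = 1026 —(−1)→ 1025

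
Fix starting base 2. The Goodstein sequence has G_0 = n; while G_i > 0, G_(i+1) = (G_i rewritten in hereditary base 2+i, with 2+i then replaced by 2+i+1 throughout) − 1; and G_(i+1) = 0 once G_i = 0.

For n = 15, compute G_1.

111

(0) 15|_2 = 2^(2 + 1) + 2^2 + 2 + 1 ↦ 3^(3 + 1) + 3^3 + 3 + 1|_3 = 112 ⇒ 111
(1) 111|_3 = 3^(3 + 1) + 3^3 + 3 ↦ 4^(4 + 1) + 4^4 + 4|_4 = 1284 ⇒ 1283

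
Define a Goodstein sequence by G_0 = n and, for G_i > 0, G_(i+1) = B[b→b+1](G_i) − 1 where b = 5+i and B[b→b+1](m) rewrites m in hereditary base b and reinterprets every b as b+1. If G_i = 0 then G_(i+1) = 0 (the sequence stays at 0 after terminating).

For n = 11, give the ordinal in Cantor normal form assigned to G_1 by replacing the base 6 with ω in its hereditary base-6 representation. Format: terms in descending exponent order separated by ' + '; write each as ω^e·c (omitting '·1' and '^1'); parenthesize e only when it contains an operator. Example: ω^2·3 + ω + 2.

G_0 = 11. HB_5(11) = 2·5 + 1. Bump = 13. G_1 = 12.
G_1 = 12. HB_6(12) = 2·6. Bump = 14. G_2 = 13.

ω·2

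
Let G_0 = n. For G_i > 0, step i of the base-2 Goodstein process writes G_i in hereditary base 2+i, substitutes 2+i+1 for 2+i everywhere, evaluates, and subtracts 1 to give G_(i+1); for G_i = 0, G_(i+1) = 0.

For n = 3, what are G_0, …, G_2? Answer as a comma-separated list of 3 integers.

G_0=3  [base 2] 2 + 1  →[2↦3]→  3 + 1 = 4  −1 ⇒ G_1=3
G_1=3  [base 3] 3  →[3↦4]→  4 = 4  −1 ⇒ G_2=3

3, 3, 3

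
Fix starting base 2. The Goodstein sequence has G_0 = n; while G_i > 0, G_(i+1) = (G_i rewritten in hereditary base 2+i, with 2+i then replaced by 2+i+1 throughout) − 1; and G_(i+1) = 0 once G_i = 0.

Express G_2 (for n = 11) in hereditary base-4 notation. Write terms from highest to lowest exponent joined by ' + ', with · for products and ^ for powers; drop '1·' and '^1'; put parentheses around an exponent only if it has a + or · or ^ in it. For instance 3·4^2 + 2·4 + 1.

base 2: 11 = 2^(2 + 1) + 2 + 1; at 3: 3^(3 + 1) + 3 + 1 = 85; next = 84
base 3: 84 = 3^(3 + 1) + 3; at 4: 4^(4 + 1) + 4 = 1028; next = 1027
base 4: 1027 = 4^(4 + 1) + 3; at 5: 5^(5 + 1) + 3 = 15628; next = 15627

4^(4 + 1) + 3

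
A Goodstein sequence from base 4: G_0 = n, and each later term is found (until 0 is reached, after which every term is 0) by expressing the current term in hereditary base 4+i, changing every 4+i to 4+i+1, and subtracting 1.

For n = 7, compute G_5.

i=0: 7 = 4 + 3 (b=4); 4→5: 5 + 3 = 8; 8−1 = 7
i=1: 7 = 5 + 2 (b=5); 5→6: 6 + 2 = 8; 8−1 = 7
i=2: 7 = 6 + 1 (b=6); 6→7: 7 + 1 = 8; 8−1 = 7
i=3: 7 = 7 (b=7); 7→8: 8 = 8; 8−1 = 7
i=4: 7 = 7 (b=8); 8→9: 7 = 7; 7−1 = 6
i=5: 6 = 6 (b=9); 9→10: 6 = 6; 6−1 = 5

6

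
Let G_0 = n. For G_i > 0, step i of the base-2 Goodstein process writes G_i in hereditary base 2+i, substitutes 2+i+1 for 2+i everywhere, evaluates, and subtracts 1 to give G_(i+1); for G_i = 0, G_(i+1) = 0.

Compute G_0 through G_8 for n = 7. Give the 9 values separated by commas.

G_0 = 7. HB_2(7) = 2^2 + 2 + 1. Bump = 31. G_1 = 30.
G_1 = 30. HB_3(30) = 3^3 + 3. Bump = 260. G_2 = 259.
G_2 = 259. HB_4(259) = 4^4 + 3. Bump = 3128. G_3 = 3127.
G_3 = 3127. HB_5(3127) = 5^5 + 2. Bump = 46658. G_4 = 46657.
G_4 = 46657. HB_6(46657) = 6^6 + 1. Bump = 823544. G_5 = 823543.
G_5 = 823543. HB_7(823543) = 7^7. Bump = 16777216. G_6 = 16777215.
G_6 = 16777215. HB_8(16777215) = 7·8^7 + 7·8^6 + 7·8^5 + 7·8^4 + 7·8^3 + 7·8^2 + 7·8 + 7. Bump = 37665880. G_7 = 37665879.
G_7 = 37665879. HB_9(37665879) = 7·9^7 + 7·9^6 + 7·9^5 + 7·9^4 + 7·9^3 + 7·9^2 + 7·9 + 6. Bump = 77777776. G_8 = 77777775.

7, 30, 259, 3127, 46657, 823543, 16777215, 37665879, 77777775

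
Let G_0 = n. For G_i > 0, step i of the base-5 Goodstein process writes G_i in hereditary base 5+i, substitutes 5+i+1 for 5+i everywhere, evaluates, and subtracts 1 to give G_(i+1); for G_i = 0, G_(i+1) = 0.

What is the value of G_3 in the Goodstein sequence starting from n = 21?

G_0=21  [base 5] 4·5 + 1  →[5↦6]→  4·6 + 1 = 25  −1 ⇒ G_1=24
G_1=24  [base 6] 4·6  →[6↦7]→  4·7 = 28  −1 ⇒ G_2=27
G_2=27  [base 7] 3·7 + 6  →[7↦8]→  3·8 + 6 = 30  −1 ⇒ G_3=29
G_3=29  [base 8] 3·8 + 5  →[8↦9]→  3·9 + 5 = 32  −1 ⇒ G_4=31

29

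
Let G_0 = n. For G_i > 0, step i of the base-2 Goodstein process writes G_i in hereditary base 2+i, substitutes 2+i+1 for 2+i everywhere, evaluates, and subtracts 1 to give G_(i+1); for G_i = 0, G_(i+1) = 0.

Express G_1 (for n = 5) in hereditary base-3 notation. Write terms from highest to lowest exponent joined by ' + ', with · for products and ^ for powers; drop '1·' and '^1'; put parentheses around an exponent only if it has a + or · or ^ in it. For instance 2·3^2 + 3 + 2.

3^3

[0] 5 ≡ 2^2 + 1 (base 2). Lift 3: 28. −1: 27.
[1] 27 ≡ 3^3 (base 3). Lift 4: 256. −1: 255.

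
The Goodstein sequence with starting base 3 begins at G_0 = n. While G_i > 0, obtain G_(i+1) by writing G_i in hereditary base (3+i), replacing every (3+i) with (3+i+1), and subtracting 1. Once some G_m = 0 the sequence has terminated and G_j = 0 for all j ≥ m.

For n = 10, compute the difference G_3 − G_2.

(0) 10|_3 = 3^2 + 1 ↦ 4^2 + 1|_4 = 17 ⇒ 16
(1) 16|_4 = 4^2 ↦ 5^2|_5 = 25 ⇒ 24
(2) 24|_5 = 4·5 + 4 ↦ 4·6 + 4|_6 = 28 ⇒ 27

3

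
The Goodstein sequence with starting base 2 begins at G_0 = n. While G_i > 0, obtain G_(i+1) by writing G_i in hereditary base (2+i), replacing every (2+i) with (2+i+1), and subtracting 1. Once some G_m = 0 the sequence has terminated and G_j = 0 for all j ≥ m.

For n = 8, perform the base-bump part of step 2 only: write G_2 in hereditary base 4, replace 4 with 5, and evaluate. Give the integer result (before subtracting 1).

step 0: 8 = 2^(2 + 1); sub 3 for 2: 3^(3 + 1); = 81; G_1 = 81−1 = 80
step 1: 80 = 2·3^3 + 2·3^2 + 2·3 + 2; sub 4 for 3: 2·4^4 + 2·4^2 + 2·4 + 2; = 554; G_2 = 554−1 = 553

6311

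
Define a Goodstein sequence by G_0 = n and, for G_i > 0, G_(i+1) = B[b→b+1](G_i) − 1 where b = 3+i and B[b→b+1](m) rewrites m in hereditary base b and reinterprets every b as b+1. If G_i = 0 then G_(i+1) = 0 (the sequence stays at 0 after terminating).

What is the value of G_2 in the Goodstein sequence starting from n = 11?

25

i=0: 11 = 3^2 + 2 (b=3); 3→4: 4^2 + 2 = 18; 18−1 = 17
i=1: 17 = 4^2 + 1 (b=4); 4→5: 5^2 + 1 = 26; 26−1 = 25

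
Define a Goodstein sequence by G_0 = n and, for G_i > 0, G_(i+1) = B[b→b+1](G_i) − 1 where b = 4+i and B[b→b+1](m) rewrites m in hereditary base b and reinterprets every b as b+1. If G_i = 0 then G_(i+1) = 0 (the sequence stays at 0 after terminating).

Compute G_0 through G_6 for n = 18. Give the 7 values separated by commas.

[0] 18 ≡ 4^2 + 2 (base 4). Lift 5: 27. −1: 26.
[1] 26 ≡ 5^2 + 1 (base 5). Lift 6: 37. −1: 36.
[2] 36 ≡ 6^2 (base 6). Lift 7: 49. −1: 48.
[3] 48 ≡ 6·7 + 6 (base 7). Lift 8: 54. −1: 53.
[4] 53 ≡ 6·8 + 5 (base 8). Lift 9: 59. −1: 58.
[5] 58 ≡ 6·9 + 4 (base 9). Lift 10: 64. −1: 63.

18, 26, 36, 48, 53, 58, 63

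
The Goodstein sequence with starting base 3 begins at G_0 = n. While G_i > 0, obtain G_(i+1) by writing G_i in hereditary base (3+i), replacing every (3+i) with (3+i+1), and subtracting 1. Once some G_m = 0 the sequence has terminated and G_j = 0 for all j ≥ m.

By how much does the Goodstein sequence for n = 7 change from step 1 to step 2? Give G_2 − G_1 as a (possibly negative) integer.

1

[0] 7 ≡ 2·3 + 1 (base 3). Lift 4: 9. −1: 8.
[1] 8 ≡ 2·4 (base 4). Lift 5: 10. −1: 9.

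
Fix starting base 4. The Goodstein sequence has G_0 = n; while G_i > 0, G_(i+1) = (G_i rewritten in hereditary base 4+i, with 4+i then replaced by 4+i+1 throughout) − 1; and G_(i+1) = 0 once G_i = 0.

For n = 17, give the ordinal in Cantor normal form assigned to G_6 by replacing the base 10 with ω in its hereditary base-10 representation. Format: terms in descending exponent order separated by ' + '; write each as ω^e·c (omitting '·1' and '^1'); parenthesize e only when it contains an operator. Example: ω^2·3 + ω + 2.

17 —HB4→ 4^2 + 1 —bump→ 5^2 + 1 = 26 —(−1)→ 25
25 —HB5→ 5^2 —bump→ 6^2 = 36 —(−1)→ 35
35 —HB6→ 5·6 + 5 —bump→ 5·7 + 5 = 40 —(−1)→ 39
39 —HB7→ 5·7 + 4 —bump→ 5·8 + 4 = 44 —(−1)→ 43
43 —HB8→ 5·8 + 3 —bump→ 5·9 + 3 = 48 —(−1)→ 47
47 —HB9→ 5·9 + 2 —bump→ 5·10 + 2 = 52 —(−1)→ 51
51 —HB10→ 5·10 + 1 —bump→ 5·11 + 1 = 56 —(−1)→ 55

ω·5 + 1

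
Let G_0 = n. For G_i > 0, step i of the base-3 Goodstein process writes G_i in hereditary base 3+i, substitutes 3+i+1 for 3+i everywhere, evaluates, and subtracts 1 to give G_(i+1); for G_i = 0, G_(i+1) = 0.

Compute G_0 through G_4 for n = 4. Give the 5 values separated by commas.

4, 4, 4, 3, 2

(0) 4|_3 = 3 + 1 ↦ 4 + 1|_4 = 5 ⇒ 4
(1) 4|_4 = 4 ↦ 5|_5 = 5 ⇒ 4
(2) 4|_5 = 4 ↦ 4|_6 = 4 ⇒ 3
(3) 3|_6 = 3 ↦ 3|_7 = 3 ⇒ 2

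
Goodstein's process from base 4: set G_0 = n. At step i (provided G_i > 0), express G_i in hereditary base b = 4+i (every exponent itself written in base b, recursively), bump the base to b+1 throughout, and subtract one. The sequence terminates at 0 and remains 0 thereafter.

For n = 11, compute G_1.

[0] 11 ≡ 2·4 + 3 (base 4). Lift 5: 13. −1: 12.
[1] 12 ≡ 2·5 + 2 (base 5). Lift 6: 14. −1: 13.

12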